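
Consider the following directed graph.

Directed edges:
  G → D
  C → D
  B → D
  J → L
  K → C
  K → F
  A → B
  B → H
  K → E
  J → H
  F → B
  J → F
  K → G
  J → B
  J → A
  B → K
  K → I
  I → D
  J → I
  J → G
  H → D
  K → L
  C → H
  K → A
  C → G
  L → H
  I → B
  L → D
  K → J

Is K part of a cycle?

Yes

K is on a cycle iff K can reach itself via ≥1 edge.
K → I → B → K — yes.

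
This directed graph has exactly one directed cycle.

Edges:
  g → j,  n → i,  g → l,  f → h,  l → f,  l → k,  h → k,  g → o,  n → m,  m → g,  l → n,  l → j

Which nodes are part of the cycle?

DFS with gray/black marking from n:
n gray
  m gray
    g gray
      j gray
      j black
      o gray
      o black
      l gray
        f gray
          h gray
            k gray
            k black
          h black
        f black
        l→k: k black — skip
        l→j: j black — skip
        l→n: n is gray → back edge
Back edge closes the cycle n → m → g → l → n; its vertices are {g, l, m, n}.

g, l, m, n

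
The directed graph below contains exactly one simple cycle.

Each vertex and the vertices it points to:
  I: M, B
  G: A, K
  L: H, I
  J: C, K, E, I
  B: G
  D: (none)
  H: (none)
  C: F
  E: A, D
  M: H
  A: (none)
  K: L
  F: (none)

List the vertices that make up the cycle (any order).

DFS with gray/black marking from I:
I gray
  M gray
    H gray
    H black
  M black
  B gray
    G gray
      A gray
      A black
      K gray
        L gray
          L→H: H black — skip
          L→I: I is gray → back edge
Back edge closes the cycle I → B → G → K → L → I; its vertices are {B, G, I, K, L}.

B, G, I, K, L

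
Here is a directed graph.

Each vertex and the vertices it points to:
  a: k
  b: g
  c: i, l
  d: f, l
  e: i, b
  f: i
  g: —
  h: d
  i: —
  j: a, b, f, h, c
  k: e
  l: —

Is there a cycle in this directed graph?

No

DFS with white/gray/black marking, starting from l:
l gray
l black
a gray
  k gray
    e gray
      i gray
      i black
      b gray
        g gray
        g black
      b black
    e black
  k black
a black
c gray
  c→i: i black — skip
  c→l: l black — skip
c black
d gray
  f gray
    f→i: i black — skip
  f black
  d→l: l black — skip
d black
h gray
  h→d: d black — skip
h black
j gray
  j→a: a black — skip
  j→b: b black — skip
  j→f: f black — skip
  j→h: h black — skip
  j→c: c black — skip
j black
Every edge goes to a white or black vertex — no back edge, so the graph is acyclic.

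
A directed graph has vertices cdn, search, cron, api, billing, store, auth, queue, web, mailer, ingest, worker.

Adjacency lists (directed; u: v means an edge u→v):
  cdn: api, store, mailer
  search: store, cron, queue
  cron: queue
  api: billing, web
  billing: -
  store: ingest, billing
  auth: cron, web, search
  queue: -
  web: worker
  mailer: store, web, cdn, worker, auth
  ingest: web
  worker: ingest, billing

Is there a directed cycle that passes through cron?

No

cron lies on a cycle iff there is a path from cron back to itself.
Exploring from cron, it never reaches itself; equivalently, its strongly connected component is a singleton.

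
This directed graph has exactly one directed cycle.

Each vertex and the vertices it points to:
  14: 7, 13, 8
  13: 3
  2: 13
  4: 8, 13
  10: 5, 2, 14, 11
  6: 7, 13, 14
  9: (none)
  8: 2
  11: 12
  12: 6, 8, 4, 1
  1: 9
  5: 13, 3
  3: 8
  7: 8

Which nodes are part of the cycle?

DFS with gray/black marking from 3:
3 gray
  8 gray
    2 gray
      13 gray
        13→3: 3 is gray → back edge
Back edge closes the cycle 3 → 8 → 2 → 13 → 3; its vertices are {2, 3, 8, 13}.

2, 3, 8, 13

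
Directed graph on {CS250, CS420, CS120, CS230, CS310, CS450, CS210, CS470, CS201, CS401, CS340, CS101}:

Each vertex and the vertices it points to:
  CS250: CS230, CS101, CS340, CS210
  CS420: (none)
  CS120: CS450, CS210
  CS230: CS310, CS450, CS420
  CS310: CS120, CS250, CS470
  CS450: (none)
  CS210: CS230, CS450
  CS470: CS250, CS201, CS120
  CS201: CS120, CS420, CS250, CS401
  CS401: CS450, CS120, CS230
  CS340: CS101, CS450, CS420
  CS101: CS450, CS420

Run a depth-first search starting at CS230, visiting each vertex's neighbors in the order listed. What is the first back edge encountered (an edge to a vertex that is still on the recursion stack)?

CS210→CS230

DFS from CS230 (visiting each vertex's neighbors in the order listed); mark gray on enter, black on exit:
CS230 gray
  CS310 gray
    CS120 gray
      CS450 gray
      CS450 black
      CS210 gray
        CS210→CS230: CS230 is gray → back edge
First back edge: CS210 → CS230.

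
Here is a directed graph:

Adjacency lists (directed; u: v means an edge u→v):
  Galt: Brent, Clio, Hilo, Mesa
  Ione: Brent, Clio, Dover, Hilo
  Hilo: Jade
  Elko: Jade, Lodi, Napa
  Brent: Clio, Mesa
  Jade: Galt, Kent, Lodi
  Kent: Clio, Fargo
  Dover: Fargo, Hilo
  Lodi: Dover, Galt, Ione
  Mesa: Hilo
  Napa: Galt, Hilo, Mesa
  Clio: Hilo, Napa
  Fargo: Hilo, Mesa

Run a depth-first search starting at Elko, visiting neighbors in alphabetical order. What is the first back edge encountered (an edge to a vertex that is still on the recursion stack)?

Hilo->Jade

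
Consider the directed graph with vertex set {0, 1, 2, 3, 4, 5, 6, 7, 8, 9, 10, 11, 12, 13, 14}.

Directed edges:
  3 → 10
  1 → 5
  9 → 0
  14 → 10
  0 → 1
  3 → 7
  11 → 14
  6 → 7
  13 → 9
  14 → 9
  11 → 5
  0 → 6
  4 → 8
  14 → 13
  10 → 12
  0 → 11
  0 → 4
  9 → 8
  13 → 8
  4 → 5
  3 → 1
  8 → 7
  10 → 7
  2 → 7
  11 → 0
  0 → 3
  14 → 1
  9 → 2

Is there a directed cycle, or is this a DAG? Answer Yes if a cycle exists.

Yes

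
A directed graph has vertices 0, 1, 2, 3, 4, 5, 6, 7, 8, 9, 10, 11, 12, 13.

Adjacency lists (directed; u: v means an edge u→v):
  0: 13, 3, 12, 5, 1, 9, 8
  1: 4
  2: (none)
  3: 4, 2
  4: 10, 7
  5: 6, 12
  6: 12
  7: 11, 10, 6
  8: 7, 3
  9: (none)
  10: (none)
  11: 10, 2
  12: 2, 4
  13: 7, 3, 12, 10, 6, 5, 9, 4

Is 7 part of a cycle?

Yes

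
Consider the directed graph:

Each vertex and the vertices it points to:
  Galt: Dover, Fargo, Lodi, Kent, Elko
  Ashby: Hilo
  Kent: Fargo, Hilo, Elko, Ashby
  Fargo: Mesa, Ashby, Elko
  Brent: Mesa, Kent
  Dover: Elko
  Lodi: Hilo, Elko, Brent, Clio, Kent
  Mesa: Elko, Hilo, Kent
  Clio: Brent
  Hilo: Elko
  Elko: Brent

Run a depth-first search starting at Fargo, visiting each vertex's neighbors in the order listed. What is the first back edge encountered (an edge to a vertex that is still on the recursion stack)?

Brent->Mesa

DFS from Fargo (visiting each vertex's neighbors in the order listed); mark gray on enter, black on exit:
Fargo gray
  Mesa gray
    Elko gray
      Brent gray
        Brent→Mesa: Mesa is gray → back edge
First back edge: Brent → Mesa.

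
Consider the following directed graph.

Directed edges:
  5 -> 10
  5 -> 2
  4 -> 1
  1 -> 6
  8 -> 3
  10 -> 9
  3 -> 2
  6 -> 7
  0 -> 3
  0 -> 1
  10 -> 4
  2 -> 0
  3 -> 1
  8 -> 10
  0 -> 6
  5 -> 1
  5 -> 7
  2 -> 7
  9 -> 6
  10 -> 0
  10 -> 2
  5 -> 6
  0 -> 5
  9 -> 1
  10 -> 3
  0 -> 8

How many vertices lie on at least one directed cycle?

6

A vertex is on a directed cycle iff it belongs to a strongly connected component of size ≥ 2 (or has a self-loop).
The vertices on cycles are {0, 2, 3, 5, 8, 10} — 6 in total.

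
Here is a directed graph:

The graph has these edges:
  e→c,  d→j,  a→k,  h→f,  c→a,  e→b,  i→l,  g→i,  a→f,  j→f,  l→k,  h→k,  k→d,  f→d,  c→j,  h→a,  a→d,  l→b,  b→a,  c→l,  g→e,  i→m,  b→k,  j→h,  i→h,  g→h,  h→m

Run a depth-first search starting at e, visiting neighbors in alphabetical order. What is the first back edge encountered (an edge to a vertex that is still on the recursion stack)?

DFS from e (visiting neighbors in alphabetical order); mark gray on enter, black on exit:
e gray
  b gray
    a gray
      d gray
        j gray
          f gray
            f→d: d is gray → back edge
First back edge: f → d.

f→d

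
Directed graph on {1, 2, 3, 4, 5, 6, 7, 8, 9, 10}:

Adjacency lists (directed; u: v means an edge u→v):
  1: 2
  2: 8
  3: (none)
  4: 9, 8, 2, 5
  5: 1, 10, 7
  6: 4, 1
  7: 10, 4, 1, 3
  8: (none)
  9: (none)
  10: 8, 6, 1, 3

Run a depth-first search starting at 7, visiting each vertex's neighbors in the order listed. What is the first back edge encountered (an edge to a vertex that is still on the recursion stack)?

5→10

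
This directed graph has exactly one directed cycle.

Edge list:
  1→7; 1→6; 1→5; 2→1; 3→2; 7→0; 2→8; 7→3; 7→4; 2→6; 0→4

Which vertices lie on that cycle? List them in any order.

DFS with gray/black marking from 3:
3 gray
  2 gray
    1 gray
      5 gray
      5 black
      7 gray
        0 gray
          4 gray
          4 black
        0 black
        7→3: 3 is gray → back edge
Back edge closes the cycle 3 → 2 → 1 → 7 → 3; its vertices are {1, 2, 3, 7}.

1, 2, 3, 7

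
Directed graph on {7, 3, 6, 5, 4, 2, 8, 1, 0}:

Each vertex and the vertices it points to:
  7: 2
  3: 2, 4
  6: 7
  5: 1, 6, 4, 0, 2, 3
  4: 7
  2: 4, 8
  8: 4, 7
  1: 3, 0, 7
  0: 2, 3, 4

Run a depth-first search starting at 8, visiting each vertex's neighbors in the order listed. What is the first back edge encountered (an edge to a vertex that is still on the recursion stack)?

2→4

DFS from 8 (visiting each vertex's neighbors in the order listed); mark gray on enter, black on exit:
8 gray
  4 gray
    7 gray
      2 gray
        2→4: 4 is gray → back edge
First back edge: 2 → 4.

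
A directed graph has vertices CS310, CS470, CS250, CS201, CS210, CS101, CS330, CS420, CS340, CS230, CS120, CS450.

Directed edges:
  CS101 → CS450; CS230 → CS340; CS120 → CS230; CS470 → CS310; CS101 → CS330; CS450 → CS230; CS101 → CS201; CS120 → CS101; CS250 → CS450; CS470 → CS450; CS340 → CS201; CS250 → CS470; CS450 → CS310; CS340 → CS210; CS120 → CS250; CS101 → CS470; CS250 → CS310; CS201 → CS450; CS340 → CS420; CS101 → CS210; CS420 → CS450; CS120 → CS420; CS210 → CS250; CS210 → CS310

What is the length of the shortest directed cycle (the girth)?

For each vertex v, BFS finds the shortest path from v back to v.
The shortest such closed walk is CS230 → CS340 → CS420 → CS450 → CS230, length 4.

4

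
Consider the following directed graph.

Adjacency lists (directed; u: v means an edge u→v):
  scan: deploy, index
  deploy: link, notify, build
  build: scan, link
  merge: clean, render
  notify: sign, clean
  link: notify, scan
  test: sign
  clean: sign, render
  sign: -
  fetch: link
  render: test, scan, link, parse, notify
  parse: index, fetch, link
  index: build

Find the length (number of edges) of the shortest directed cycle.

For each vertex v, BFS finds the shortest path from v back to v.
The shortest such closed walk is clean → render → notify → clean, length 3.

3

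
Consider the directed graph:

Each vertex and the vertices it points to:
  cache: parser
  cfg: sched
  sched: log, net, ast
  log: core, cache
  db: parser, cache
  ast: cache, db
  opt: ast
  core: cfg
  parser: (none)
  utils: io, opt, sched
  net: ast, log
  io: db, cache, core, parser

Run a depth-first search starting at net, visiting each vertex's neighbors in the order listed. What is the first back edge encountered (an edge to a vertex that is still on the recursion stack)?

sched→log

DFS from net (visiting each vertex's neighbors in the order listed); mark gray on enter, black on exit:
net gray
  ast gray
    cache gray
      parser gray
      parser black
    cache black
    db gray
      db→parser: parser black — skip
      db→cache: cache black — skip
    db black
  ast black
  log gray
    core gray
      cfg gray
        sched gray
          sched→log: log is gray → back edge
First back edge: sched → log.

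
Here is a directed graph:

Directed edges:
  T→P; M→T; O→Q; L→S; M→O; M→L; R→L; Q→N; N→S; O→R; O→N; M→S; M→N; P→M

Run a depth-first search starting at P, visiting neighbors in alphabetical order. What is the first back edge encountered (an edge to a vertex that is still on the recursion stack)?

T->P

DFS from P (visiting neighbors in alphabetical order); mark gray on enter, black on exit:
P gray
  M gray
    L gray
      S gray
      S black
    L black
    N gray
      N→S: S black — skip
    N black
    O gray
      O→N: N black — skip
      Q gray
        Q→N: N black — skip
      Q black
      R gray
        R→L: L black — skip
      R black
    O black
    M→S: S black — skip
    T gray
      T→P: P is gray → back edge
First back edge: T → P.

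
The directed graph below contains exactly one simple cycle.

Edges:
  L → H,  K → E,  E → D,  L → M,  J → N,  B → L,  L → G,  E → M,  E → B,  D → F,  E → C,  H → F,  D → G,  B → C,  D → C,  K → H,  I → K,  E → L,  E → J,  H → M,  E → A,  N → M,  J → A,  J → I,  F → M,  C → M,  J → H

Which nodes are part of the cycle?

DFS with gray/black marking from E:
E gray
  B gray
    L gray
      G gray
      G black
      H gray
        M gray
        M black
        F gray
          F→M: M black — skip
        F black
      H black
      L→M: M black — skip
    L black
    C gray
      C→M: M black — skip
    C black
  B black
  E→C: C black — skip
  J gray
    J→H: H black — skip
    N gray
      N→M: M black — skip
    N black
    I gray
      K gray
        K→E: E is gray → back edge
Back edge closes the cycle E → J → I → K → E; its vertices are {E, I, J, K}.

E, I, J, K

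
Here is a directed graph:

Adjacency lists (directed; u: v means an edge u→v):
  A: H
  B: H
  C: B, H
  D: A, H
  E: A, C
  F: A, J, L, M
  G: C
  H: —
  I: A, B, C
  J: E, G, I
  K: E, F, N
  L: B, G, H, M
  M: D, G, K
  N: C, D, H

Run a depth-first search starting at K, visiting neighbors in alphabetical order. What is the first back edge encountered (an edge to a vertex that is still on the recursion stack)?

M->K

DFS from K (visiting neighbors in alphabetical order); mark gray on enter, black on exit:
K gray
  E gray
    A gray
      H gray
      H black
    A black
    C gray
      B gray
        B→H: H black — skip
      B black
      C→H: H black — skip
    C black
  E black
  F gray
    F→A: A black — skip
    J gray
      J→E: E black — skip
      G gray
        G→C: C black — skip
      G black
      I gray
        I→A: A black — skip
        I→B: B black — skip
        I→C: C black — skip
      I black
    J black
    L gray
      L→B: B black — skip
      L→G: G black — skip
      L→H: H black — skip
      M gray
        D gray
          D→A: A black — skip
          D→H: H black — skip
        D black
        M→G: G black — skip
        M→K: K is gray → back edge
First back edge: M → K.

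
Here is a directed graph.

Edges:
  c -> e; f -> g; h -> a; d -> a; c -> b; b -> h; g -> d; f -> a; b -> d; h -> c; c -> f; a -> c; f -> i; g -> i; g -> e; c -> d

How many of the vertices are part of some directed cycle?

A vertex is on a directed cycle iff it belongs to a strongly connected component of size ≥ 2 (or has a self-loop).
The vertices on cycles are {a, b, c, d, f, g, h} — 7 in total.

7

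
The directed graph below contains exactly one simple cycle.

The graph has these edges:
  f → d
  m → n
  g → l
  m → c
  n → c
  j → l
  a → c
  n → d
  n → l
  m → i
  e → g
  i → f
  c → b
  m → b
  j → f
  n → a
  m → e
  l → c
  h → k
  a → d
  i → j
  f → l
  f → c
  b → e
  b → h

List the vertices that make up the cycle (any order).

DFS with gray/black marking from b:
b gray
  h gray
    k gray
    k black
  h black
  e gray
    g gray
      l gray
        c gray
          c→b: b is gray → back edge
Back edge closes the cycle b → e → g → l → c → b; its vertices are {b, c, e, g, l}.

b, c, e, g, l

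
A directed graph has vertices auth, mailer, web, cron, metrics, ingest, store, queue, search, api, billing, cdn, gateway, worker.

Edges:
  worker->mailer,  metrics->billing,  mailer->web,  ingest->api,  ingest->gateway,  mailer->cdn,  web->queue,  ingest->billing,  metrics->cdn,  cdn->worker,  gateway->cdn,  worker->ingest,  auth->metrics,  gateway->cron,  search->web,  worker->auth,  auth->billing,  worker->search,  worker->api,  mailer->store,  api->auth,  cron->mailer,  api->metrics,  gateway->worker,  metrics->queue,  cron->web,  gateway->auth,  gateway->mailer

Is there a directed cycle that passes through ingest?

Yes

ingest is on a cycle iff ingest can reach itself via ≥1 edge.
ingest → gateway → worker → ingest — yes.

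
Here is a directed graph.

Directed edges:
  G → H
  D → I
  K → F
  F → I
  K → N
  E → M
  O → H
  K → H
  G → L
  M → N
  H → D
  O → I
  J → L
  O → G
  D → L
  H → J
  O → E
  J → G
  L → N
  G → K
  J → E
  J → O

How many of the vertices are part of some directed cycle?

A vertex is on a directed cycle iff it belongs to a strongly connected component of size ≥ 2 (or has a self-loop).
The vertices on cycles are {G, H, J, K, O} — 5 in total.

5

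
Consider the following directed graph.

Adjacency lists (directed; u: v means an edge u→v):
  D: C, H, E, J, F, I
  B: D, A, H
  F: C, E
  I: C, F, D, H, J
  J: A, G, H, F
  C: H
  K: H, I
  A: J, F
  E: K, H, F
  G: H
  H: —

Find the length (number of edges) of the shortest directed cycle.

2

For each vertex v, BFS finds the shortest path from v back to v.
The shortest such closed walk is A → J → A, length 2.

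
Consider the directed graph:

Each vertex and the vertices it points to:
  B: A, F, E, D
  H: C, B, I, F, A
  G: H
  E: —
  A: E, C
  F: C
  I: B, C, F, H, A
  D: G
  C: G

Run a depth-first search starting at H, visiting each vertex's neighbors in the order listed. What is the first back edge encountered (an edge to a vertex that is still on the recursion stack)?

G→H

DFS from H (visiting each vertex's neighbors in the order listed); mark gray on enter, black on exit:
H gray
  C gray
    G gray
      G→H: H is gray → back edge
First back edge: G → H.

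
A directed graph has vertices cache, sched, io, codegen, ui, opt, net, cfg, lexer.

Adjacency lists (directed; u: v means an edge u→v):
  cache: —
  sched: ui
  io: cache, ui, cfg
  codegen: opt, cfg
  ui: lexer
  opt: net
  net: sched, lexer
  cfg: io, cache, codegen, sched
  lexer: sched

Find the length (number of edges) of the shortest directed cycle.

2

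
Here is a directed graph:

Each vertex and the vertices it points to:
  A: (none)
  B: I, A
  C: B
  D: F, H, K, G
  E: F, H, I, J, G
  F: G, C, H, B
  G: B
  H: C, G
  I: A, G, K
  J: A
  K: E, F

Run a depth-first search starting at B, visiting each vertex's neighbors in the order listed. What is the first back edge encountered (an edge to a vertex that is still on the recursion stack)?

G→B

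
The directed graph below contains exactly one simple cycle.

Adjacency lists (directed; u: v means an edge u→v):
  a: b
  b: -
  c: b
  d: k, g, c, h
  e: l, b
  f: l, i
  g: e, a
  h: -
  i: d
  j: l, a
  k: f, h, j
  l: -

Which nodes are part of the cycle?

DFS with gray/black marking from d:
d gray
  k gray
    f gray
      l gray
      l black
      i gray
        i→d: d is gray → back edge
Back edge closes the cycle d → k → f → i → d; its vertices are {d, f, i, k}.

d, f, i, k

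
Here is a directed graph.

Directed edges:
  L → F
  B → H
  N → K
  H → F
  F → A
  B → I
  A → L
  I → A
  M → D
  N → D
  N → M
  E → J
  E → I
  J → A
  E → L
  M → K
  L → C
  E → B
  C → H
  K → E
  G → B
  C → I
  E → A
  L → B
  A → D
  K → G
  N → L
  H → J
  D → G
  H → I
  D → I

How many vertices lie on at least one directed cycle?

10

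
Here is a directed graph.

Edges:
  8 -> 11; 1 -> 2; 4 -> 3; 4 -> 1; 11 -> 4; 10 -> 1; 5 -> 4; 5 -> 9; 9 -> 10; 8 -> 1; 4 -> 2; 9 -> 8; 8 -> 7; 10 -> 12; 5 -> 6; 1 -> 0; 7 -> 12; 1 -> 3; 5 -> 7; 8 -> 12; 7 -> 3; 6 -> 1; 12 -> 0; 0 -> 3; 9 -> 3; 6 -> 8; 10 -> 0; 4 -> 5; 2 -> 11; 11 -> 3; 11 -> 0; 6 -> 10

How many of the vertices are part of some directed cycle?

9

A vertex is on a directed cycle iff it belongs to a strongly connected component of size ≥ 2 (or has a self-loop).
The vertices on cycles are {1, 2, 4, 5, 6, 8, 9, 10, 11} — 9 in total.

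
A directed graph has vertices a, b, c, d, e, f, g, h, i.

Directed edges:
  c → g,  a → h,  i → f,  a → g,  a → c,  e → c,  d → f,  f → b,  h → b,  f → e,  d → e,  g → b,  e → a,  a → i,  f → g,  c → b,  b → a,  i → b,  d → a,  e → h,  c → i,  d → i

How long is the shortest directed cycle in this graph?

3

For each vertex v, BFS finds the shortest path from v back to v.
The shortest such closed walk is a → c → b → a, length 3.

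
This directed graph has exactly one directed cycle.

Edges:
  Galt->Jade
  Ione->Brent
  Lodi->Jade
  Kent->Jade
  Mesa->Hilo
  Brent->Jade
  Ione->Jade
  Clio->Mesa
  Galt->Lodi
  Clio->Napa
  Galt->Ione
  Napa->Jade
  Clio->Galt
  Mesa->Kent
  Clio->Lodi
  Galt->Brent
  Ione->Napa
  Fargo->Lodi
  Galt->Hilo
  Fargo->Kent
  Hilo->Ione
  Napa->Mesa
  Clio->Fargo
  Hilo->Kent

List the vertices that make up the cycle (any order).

Hilo, Ione, Mesa, Napa

DFS with gray/black marking from Napa:
Napa gray
  Mesa gray
    Hilo gray
      Kent gray
        Jade gray
        Jade black
      Kent black
      Ione gray
        Brent gray
          Brent→Jade: Jade black — skip
        Brent black
        Ione→Napa: Napa is gray → back edge
Back edge closes the cycle Napa → Mesa → Hilo → Ione → Napa; its vertices are {Hilo, Ione, Mesa, Napa}.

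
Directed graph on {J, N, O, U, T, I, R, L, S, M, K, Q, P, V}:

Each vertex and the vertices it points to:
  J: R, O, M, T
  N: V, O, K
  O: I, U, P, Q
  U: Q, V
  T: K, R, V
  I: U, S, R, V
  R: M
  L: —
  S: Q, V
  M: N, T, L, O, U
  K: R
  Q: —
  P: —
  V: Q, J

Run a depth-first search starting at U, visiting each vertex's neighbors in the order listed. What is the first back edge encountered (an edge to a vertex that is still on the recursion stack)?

DFS from U (visiting each vertex's neighbors in the order listed); mark gray on enter, black on exit:
U gray
  Q gray
  Q black
  V gray
    V→Q: Q black — skip
    J gray
      R gray
        M gray
          N gray
            N→V: V is gray → back edge
First back edge: N → V.

N→V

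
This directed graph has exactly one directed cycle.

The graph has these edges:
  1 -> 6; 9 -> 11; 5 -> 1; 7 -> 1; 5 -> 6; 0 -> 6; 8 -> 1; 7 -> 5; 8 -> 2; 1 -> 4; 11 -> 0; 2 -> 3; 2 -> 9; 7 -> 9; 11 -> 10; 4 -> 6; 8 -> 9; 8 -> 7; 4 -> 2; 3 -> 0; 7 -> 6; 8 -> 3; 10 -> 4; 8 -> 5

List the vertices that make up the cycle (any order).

2, 4, 9, 10, 11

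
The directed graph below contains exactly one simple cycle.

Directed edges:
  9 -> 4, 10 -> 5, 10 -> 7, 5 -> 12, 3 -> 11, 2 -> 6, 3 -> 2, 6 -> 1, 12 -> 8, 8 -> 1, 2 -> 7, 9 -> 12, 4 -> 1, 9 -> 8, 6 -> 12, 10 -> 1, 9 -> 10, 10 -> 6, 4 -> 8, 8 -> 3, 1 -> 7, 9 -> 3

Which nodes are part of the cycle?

DFS with gray/black marking from 3:
3 gray
  2 gray
    7 gray
    7 black
    6 gray
      1 gray
        1→7: 7 black — skip
      1 black
      12 gray
        8 gray
          8→1: 1 black — skip
          8→3: 3 is gray → back edge
Back edge closes the cycle 3 → 2 → 6 → 12 → 8 → 3; its vertices are {2, 3, 6, 8, 12}.

2, 3, 6, 8, 12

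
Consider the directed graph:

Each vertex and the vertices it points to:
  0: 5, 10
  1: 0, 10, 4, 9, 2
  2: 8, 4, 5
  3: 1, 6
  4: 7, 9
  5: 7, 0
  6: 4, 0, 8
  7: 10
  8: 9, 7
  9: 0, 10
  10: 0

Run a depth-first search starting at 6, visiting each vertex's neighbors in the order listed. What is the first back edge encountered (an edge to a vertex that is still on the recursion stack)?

DFS from 6 (visiting each vertex's neighbors in the order listed); mark gray on enter, black on exit:
6 gray
  4 gray
    7 gray
      10 gray
        0 gray
          5 gray
            5→7: 7 is gray → back edge
First back edge: 5 → 7.

5→7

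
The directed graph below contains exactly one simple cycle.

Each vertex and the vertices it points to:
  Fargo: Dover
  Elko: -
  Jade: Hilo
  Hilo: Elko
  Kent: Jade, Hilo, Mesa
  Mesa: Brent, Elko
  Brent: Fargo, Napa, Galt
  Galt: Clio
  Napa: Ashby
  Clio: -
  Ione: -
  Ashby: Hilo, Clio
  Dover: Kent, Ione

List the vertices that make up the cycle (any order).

DFS with gray/black marking from Brent:
Brent gray
  Fargo gray
    Dover gray
      Kent gray
        Jade gray
          Hilo gray
            Elko gray
            Elko black
          Hilo black
        Jade black
        Kent→Hilo: Hilo black — skip
        Mesa gray
          Mesa→Brent: Brent is gray → back edge
Back edge closes the cycle Brent → Fargo → Dover → Kent → Mesa → Brent; its vertices are {Kent, Mesa, Brent, Dover, Fargo}.

Kent, Mesa, Brent, Dover, Fargo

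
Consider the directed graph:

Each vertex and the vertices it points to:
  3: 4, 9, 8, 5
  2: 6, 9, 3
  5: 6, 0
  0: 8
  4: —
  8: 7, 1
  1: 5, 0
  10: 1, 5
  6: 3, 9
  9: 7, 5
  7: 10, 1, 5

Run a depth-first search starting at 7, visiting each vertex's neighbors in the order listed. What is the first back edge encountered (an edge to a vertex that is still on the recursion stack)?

DFS from 7 (visiting each vertex's neighbors in the order listed); mark gray on enter, black on exit:
7 gray
  10 gray
    1 gray
      5 gray
        6 gray
          3 gray
            4 gray
            4 black
            9 gray
              9→7: 7 is gray → back edge
First back edge: 9 → 7.

9->7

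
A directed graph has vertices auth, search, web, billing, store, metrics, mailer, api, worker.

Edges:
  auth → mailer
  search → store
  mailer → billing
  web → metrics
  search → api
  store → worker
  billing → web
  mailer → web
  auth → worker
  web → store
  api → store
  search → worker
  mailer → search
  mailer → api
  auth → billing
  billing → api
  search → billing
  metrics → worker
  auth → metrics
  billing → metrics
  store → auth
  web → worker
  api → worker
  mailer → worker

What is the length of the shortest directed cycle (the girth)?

For each vertex v, BFS finds the shortest path from v back to v.
The shortest such closed walk is store → auth → billing → web → store, length 4.

4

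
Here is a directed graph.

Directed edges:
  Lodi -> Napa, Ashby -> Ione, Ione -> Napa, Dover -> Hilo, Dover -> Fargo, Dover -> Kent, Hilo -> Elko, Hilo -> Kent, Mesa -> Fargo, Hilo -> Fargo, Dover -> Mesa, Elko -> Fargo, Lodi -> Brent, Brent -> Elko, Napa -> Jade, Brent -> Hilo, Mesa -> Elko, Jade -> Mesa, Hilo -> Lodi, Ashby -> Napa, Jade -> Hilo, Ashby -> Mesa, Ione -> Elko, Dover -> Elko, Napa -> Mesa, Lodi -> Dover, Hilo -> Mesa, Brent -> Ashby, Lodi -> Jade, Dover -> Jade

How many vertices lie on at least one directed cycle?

8

A vertex is on a directed cycle iff it belongs to a strongly connected component of size ≥ 2 (or has a self-loop).
The vertices on cycles are {Hilo, Ione, Jade, Lodi, Napa, Ashby, Brent, Dover} — 8 in total.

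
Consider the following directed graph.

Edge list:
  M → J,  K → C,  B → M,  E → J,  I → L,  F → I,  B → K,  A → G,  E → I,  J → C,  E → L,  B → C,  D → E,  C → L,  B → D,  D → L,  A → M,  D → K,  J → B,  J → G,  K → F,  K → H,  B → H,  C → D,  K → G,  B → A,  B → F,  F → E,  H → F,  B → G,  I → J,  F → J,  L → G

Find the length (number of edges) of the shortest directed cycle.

For each vertex v, BFS finds the shortest path from v back to v.
The shortest such closed walk is B → F → J → B, length 3.

3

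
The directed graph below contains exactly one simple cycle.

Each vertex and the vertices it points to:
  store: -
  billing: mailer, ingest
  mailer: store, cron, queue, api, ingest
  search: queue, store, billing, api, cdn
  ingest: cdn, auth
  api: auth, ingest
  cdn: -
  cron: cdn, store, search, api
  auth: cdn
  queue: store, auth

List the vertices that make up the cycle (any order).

cron, mailer, search, billing

DFS with gray/black marking from mailer:
mailer gray
  store gray
  store black
  cron gray
    cdn gray
    cdn black
    cron→store: store black — skip
    search gray
      queue gray
        queue→store: store black — skip
        auth gray
          auth→cdn: cdn black — skip
        auth black
      queue black
      search→store: store black — skip
      billing gray
        billing→mailer: mailer is gray → back edge
Back edge closes the cycle mailer → cron → search → billing → mailer; its vertices are {cron, mailer, search, billing}.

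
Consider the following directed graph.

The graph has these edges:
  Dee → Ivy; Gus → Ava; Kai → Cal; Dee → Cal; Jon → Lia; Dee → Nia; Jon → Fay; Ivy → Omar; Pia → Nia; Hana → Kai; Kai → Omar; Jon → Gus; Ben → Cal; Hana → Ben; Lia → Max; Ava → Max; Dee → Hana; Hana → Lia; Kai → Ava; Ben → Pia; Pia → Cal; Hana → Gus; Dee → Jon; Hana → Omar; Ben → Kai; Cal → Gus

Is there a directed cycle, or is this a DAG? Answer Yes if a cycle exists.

No

DFS with white/gray/black marking, starting from Kai:
Kai gray
  Omar gray
  Omar black
  Ava gray
    Max gray
    Max black
  Ava black
  Cal gray
    Gus gray
      Gus→Ava: Ava black — skip
    Gus black
  Cal black
Kai black
Fay gray
Fay black
Ivy gray
  Ivy→Omar: Omar black — skip
Ivy black
Jon gray
  Jon→Fay: Fay black — skip
  Jon→Gus: Gus black — skip
  Lia gray
    Lia→Max: Max black — skip
  Lia black
Jon black
Pia gray
  Nia gray
  Nia black
  Pia→Cal: Cal black — skip
Pia black
Hana gray
  Ben gray
    Ben→Kai: Kai black — skip
    Ben→Cal: Cal black — skip
    Ben→Pia: Pia black — skip
  Ben black
  Hana→Gus: Gus black — skip
  Hana→Kai: Kai black — skip
  Hana→Lia: Lia black — skip
  Hana→Omar: Omar black — skip
Hana black
Dee gray
  Dee→Cal: Cal black — skip
  Dee→Nia: Nia black — skip
  Dee→Jon: Jon black — skip
  Dee→Ivy: Ivy black — skip
  Dee→Hana: Hana black — skip
Dee black
Every edge goes to a white or black vertex — no back edge, so the graph is acyclic.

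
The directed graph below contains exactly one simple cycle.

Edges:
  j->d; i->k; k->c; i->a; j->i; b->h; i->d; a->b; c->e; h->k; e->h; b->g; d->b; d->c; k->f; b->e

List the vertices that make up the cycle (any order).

DFS with gray/black marking from k:
k gray
  f gray
  f black
  c gray
    e gray
      h gray
        h→k: k is gray → back edge
Back edge closes the cycle k → c → e → h → k; its vertices are {c, e, h, k}.

c, e, h, k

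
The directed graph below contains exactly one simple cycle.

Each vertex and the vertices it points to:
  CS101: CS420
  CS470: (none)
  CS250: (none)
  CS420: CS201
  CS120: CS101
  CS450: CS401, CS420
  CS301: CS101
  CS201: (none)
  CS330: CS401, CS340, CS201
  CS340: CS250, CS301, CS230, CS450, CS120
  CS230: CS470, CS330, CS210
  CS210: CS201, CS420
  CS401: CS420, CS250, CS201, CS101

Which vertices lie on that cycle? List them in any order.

DFS with gray/black marking from CS230:
CS230 gray
  CS470 gray
  CS470 black
  CS330 gray
    CS401 gray
      CS420 gray
        CS201 gray
        CS201 black
      CS420 black
      CS250 gray
      CS250 black
      CS401→CS201: CS201 black — skip
      CS101 gray
        CS101→CS420: CS420 black — skip
      CS101 black
    CS401 black
    CS340 gray
      CS340→CS250: CS250 black — skip
      CS301 gray
        CS301→CS101: CS101 black — skip
      CS301 black
      CS340→CS230: CS230 is gray → back edge
Back edge closes the cycle CS230 → CS330 → CS340 → CS230; its vertices are {CS230, CS330, CS340}.

CS230, CS330, CS340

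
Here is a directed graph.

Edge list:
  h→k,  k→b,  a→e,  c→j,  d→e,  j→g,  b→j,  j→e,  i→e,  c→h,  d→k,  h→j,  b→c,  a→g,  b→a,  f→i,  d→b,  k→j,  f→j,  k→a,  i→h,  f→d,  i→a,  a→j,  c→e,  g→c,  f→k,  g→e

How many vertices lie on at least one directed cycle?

A vertex is on a directed cycle iff it belongs to a strongly connected component of size ≥ 2 (or has a self-loop).
The vertices on cycles are {a, b, c, g, h, j, k} — 7 in total.

7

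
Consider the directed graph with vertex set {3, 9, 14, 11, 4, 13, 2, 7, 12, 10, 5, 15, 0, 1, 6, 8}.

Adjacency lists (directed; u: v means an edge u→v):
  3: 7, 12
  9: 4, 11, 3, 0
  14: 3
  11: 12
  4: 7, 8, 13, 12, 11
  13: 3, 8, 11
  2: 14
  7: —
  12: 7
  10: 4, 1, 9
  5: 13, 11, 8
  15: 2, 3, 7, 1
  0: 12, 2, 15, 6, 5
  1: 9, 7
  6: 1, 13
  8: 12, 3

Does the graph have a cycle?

Yes

DFS with white/gray/black marking, starting from 4:
4 gray
  7 gray
  7 black
  8 gray
    12 gray
      12→7: 7 black — skip
    12 black
    3 gray
      3→7: 7 black — skip
      3→12: 12 black — skip
    3 black
  8 black
  13 gray
    13→3: 3 black — skip
    13→8: 8 black — skip
    11 gray
      11→12: 12 black — skip
    11 black
  13 black
  4→12: 12 black — skip
  4→11: 11 black — skip
4 black
9 gray
  9→4: 4 black — skip
  9→11: 11 black — skip
  9→3: 3 black — skip
  0 gray
    0→12: 12 black — skip
    2 gray
      14 gray
        14→3: 3 black — skip
      14 black
    2 black
    15 gray
      15→2: 2 black — skip
      15→3: 3 black — skip
      15→7: 7 black — skip
      1 gray
        1→9: 9 is gray → back edge
Back edge found, so a cycle exists: 9 → 0 → 15 → 1 → 9.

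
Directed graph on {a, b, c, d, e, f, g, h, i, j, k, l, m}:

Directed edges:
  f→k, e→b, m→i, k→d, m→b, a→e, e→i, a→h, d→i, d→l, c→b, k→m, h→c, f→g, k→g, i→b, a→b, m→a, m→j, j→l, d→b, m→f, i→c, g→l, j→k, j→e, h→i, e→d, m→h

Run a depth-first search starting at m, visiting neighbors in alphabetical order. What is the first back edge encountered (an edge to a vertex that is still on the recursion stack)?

DFS from m (visiting neighbors in alphabetical order); mark gray on enter, black on exit:
m gray
  a gray
    b gray
    b black
    e gray
      e→b: b black — skip
      d gray
        d→b: b black — skip
        i gray
          i→b: b black — skip
          c gray
            c→b: b black — skip
          c black
        i black
        l gray
        l black
      d black
      e→i: i black — skip
    e black
    h gray
      h→c: c black — skip
      h→i: i black — skip
    h black
  a black
  m→b: b black — skip
  f gray
    g gray
      g→l: l black — skip
    g black
    k gray
      k→d: d black — skip
      k→g: g black — skip
      k→m: m is gray → back edge
First back edge: k → m.

k->m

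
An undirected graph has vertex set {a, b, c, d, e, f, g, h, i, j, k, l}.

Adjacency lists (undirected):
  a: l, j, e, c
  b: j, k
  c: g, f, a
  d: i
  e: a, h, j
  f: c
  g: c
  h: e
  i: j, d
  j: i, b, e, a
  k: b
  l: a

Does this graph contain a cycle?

DFS, tracking each vertex's parent; an edge to a visited non-parent vertex closes a cycle.
Start from a:
visit a (parent –)
  visit l (parent a)
    l–a: parent, skip
  visit j (parent a)
    visit i (parent j)
      i–j: parent, skip
      visit d (parent i)
        d–i: parent, skip
    visit b (parent j)
      b–j: parent, skip
      visit k (parent b)
        k–b: parent, skip
    visit e (parent j)
      e–a: a visited and ≠ parent → cycle
Cycle: a – j – e – a.

Yes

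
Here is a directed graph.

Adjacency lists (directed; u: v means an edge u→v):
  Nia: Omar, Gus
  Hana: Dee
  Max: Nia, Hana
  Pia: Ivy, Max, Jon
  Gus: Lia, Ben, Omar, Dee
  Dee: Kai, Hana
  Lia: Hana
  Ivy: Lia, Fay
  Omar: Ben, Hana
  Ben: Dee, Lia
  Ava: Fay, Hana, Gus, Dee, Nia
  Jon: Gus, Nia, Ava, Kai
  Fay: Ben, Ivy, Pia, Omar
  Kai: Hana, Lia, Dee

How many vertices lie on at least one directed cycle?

9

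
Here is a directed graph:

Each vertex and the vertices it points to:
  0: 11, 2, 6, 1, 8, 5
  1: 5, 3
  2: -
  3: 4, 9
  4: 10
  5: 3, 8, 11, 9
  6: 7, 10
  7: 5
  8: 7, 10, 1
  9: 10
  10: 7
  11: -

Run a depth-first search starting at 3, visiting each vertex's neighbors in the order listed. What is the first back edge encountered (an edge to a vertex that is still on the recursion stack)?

5→3

DFS from 3 (visiting each vertex's neighbors in the order listed); mark gray on enter, black on exit:
3 gray
  4 gray
    10 gray
      7 gray
        5 gray
          5→3: 3 is gray → back edge
First back edge: 5 → 3.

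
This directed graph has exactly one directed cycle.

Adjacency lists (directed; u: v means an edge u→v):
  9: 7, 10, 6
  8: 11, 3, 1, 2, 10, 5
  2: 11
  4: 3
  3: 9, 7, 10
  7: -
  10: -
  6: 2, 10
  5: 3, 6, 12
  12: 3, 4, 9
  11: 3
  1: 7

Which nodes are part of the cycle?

DFS with gray/black marking from 6:
6 gray
  2 gray
    11 gray
      3 gray
        9 gray
          7 gray
          7 black
          10 gray
          10 black
          9→6: 6 is gray → back edge
Back edge closes the cycle 6 → 2 → 11 → 3 → 9 → 6; its vertices are {2, 3, 6, 9, 11}.

2, 3, 6, 9, 11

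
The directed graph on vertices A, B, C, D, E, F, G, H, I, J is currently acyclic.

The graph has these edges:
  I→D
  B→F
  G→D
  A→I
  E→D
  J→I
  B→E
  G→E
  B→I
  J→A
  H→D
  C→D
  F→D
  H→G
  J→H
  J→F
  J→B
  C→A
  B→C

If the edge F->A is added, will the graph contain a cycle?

No

Adding F→A creates a cycle iff A can already reach F.
Explore from A: no path reaches F. The graph stays acyclic.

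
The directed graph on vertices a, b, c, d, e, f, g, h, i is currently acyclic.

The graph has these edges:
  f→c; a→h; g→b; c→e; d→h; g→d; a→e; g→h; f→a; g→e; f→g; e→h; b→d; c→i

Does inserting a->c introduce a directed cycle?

No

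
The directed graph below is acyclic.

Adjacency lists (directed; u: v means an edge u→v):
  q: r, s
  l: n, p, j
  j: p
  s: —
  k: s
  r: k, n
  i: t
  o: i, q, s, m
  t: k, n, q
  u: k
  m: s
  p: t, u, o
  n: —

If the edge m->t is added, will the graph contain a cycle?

No

Adding m→t creates a cycle iff t can already reach m.
Explore from t: no path reaches m. The graph stays acyclic.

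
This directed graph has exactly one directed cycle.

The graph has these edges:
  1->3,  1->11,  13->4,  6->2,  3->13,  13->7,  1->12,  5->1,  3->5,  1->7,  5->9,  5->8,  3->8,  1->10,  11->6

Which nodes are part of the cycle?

DFS with gray/black marking from 1:
1 gray
  11 gray
    6 gray
      2 gray
      2 black
    6 black
  11 black
  12 gray
  12 black
  3 gray
    13 gray
      4 gray
      4 black
      7 gray
      7 black
    13 black
    8 gray
    8 black
    5 gray
      5→8: 8 black — skip
      9 gray
      9 black
      5→1: 1 is gray → back edge
Back edge closes the cycle 1 → 3 → 5 → 1; its vertices are {1, 3, 5}.

1, 3, 5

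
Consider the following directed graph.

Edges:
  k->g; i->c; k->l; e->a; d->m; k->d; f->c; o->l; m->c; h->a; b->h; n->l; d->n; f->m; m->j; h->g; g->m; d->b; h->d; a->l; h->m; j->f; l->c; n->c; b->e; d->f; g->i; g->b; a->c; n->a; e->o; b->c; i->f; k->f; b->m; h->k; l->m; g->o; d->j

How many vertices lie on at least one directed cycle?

8

A vertex is on a directed cycle iff it belongs to a strongly connected component of size ≥ 2 (or has a self-loop).
The vertices on cycles are {b, d, f, g, h, j, k, m} — 8 in total.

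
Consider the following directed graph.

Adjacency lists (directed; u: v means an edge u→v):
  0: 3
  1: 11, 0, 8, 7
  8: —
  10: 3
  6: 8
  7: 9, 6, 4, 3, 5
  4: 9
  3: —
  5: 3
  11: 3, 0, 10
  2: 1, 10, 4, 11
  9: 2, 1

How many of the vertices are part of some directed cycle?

5

A vertex is on a directed cycle iff it belongs to a strongly connected component of size ≥ 2 (or has a self-loop).
The vertices on cycles are {1, 2, 4, 7, 9} — 5 in total.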